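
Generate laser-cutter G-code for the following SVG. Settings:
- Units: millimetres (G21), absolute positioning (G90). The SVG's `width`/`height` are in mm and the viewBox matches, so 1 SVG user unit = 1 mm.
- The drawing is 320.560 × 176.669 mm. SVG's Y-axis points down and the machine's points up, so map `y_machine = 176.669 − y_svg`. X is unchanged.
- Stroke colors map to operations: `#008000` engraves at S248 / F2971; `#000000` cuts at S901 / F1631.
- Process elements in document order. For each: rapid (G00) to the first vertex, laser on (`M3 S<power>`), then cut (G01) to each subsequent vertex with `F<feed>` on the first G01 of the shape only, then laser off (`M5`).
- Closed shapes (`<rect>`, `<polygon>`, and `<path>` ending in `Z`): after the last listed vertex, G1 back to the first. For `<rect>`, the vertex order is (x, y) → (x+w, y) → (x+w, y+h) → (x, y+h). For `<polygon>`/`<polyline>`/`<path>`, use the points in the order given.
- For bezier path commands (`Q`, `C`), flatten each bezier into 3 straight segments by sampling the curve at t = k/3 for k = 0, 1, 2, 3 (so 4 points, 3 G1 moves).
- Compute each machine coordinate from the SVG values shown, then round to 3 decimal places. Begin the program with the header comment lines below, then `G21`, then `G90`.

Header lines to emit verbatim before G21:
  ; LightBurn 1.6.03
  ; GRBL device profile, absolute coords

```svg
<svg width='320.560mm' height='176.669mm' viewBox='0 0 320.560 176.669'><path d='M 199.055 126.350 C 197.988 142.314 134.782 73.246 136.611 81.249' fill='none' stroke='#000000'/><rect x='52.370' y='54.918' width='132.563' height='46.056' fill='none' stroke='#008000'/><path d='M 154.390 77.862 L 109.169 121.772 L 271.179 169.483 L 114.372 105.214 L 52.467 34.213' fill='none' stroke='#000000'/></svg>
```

Since the viewBox matches the mm dimensions, user units are millimetres directly. The only transform is the Y-flip y_m = 176.669 − y_svg.

Shape 1 is a cubic bezier drawn with `<path>`. Its stroke #000000 means cut at S901, F1631. After flipping Y the toolpath is (199.055,50.319) → (181.985,56.695) → (151.750,83.736) → (136.611,95.420).

Shape 2 is a rectangle drawn with `<rect>`. Its stroke #008000 means engrave at S248, F2971. After flipping Y the toolpath is (52.370,121.751) → (184.933,121.751) → (184.933,75.695) → (52.370,75.695) → (52.370,121.751), returning to the start.

Shape 3 is a open polyline drawn with `<path>`. Its stroke #000000 means cut at S901, F1631. After flipping Y the toolpath is (154.390,98.807) → (109.169,54.897) → (271.179,7.186) → (114.372,71.455) → (52.467,142.456).

; LightBurn 1.6.03
; GRBL device profile, absolute coords
G21
G90
G00 X199.055 Y50.319
M3 S901
G01 X181.985 Y56.695 F1631
G01 X151.750 Y83.736
G01 X136.611 Y95.420
M5
G00 X52.370 Y121.751
M3 S248
G01 X184.933 Y121.751 F2971
G01 X184.933 Y75.695
G01 X52.370 Y75.695
G01 X52.370 Y121.751
M5
G00 X154.390 Y98.807
M3 S901
G01 X109.169 Y54.897 F1631
G01 X271.179 Y7.186
G01 X114.372 Y71.455
G01 X52.467 Y142.456
M5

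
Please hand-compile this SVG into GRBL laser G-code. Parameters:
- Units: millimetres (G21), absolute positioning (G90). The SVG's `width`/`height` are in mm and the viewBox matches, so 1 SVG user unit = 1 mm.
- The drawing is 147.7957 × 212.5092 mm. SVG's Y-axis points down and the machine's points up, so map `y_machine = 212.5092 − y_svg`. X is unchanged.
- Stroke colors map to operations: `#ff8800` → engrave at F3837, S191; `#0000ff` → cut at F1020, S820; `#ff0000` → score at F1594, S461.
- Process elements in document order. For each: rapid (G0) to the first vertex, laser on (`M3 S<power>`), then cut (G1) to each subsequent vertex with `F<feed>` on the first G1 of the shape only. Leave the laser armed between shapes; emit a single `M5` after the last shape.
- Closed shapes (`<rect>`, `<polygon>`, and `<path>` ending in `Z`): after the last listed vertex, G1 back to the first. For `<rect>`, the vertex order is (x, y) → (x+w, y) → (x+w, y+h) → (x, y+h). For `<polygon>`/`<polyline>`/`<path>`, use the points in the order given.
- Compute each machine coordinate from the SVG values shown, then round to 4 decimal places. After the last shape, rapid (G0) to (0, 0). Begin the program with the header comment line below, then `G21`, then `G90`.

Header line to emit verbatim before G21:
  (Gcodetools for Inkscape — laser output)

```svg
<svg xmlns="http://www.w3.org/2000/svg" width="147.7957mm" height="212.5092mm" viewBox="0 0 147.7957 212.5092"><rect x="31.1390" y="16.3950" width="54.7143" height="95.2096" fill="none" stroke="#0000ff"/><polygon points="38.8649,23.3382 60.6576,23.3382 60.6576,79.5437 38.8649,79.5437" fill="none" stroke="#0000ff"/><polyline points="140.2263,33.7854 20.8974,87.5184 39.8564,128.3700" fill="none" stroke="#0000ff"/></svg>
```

1 u = 1 mm; y_m = 212.5092 − y.

[1] `<rect>` rectangle, #0000ff→cut S820 F1020: (31.1390,196.1142) → (85.8533,196.1142) → (85.8533,100.9046) → (31.1390,100.9046) → (31.1390,196.1142) (closed)

[2] `<polygon>` rectangle, #0000ff→cut S820 F1020: (38.8649,189.1710) → (60.6576,189.1710) → (60.6576,132.9655) → (38.8649,132.9655) → (38.8649,189.1710) (closed)

[3] `<polyline>` open polyline, #0000ff→cut S820 F1020: (140.2263,178.7238) → (20.8974,124.9908) → (39.8564,84.1392)

(Gcodetools for Inkscape — laser output)
G21
G90
G0 X31.1390 Y196.1142
M3 S820
G1 X85.8533 Y196.1142 F1020
G1 X85.8533 Y100.9046
G1 X31.1390 Y100.9046
G1 X31.1390 Y196.1142
G0 X38.8649 Y189.1710
M3 S820
G1 X60.6576 Y189.1710 F1020
G1 X60.6576 Y132.9655
G1 X38.8649 Y132.9655
G1 X38.8649 Y189.1710
G0 X140.2263 Y178.7238
M3 S820
G1 X20.8974 Y124.9908 F1020
G1 X39.8564 Y84.1392
M5
G0 X0.0000 Y0.0000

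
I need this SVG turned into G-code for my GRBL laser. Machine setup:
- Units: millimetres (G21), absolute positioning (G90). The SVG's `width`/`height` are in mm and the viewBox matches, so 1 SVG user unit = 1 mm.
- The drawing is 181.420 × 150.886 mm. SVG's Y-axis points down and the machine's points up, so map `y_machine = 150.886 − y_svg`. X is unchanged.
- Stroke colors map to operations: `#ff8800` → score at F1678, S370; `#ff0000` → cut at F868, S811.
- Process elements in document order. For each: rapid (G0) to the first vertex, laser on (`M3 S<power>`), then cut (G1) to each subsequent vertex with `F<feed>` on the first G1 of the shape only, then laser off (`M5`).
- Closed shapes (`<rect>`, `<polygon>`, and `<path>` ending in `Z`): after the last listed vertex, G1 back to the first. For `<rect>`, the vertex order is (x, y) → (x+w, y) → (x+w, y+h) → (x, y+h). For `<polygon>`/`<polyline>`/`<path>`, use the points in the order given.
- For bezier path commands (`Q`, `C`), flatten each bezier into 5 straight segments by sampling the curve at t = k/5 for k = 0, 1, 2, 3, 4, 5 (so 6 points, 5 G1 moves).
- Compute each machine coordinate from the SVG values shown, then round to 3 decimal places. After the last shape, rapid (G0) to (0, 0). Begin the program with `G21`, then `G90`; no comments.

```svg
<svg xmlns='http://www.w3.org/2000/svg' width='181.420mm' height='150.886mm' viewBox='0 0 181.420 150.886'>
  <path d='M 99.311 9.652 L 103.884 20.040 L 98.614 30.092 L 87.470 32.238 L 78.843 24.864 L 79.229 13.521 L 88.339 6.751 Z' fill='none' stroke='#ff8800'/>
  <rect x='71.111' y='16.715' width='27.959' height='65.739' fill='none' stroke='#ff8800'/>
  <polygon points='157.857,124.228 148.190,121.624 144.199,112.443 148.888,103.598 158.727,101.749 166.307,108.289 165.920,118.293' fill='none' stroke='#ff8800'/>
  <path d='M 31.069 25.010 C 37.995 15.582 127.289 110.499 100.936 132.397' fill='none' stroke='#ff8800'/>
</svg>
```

G21
G90
G0 X99.311 Y141.234
M3 S370
G1 X103.884 Y130.846 F1678
G1 X98.614 Y120.794
G1 X87.470 Y118.648
G1 X78.843 Y126.022
G1 X79.229 Y137.365
G1 X88.339 Y144.135
G1 X99.311 Y141.234
M5
G0 X71.111 Y134.171
M3 S370
G1 X99.070 Y134.171 F1678
G1 X99.070 Y68.432
G1 X71.111 Y68.432
G1 X71.111 Y134.171
M5
G0 X157.857 Y26.658
M3 S370
G1 X148.190 Y29.262 F1678
G1 X144.199 Y38.443
G1 X148.888 Y47.288
G1 X158.727 Y49.137
G1 X166.307 Y42.597
G1 X165.920 Y32.593
G1 X157.857 Y26.658
M5
G0 X31.069 Y125.876
M3 S370
G1 X43.525 Y120.430 F1678
G1 X66.244 Y98.455
G1 X89.722 Y68.464
G1 X104.454 Y38.971
G1 X100.936 Y18.489
M5
G0 X0.000 Y0.000

Since the viewBox matches the mm dimensions, user units are millimetres directly. The only transform is the Y-flip y_m = 150.886 − y_svg.

Shape 1 is a regular polygon drawn with `<path>`. Its stroke #ff8800 means score at S370, F1678. After flipping Y the toolpath is (99.311,141.234) → (103.884,130.846) → (98.614,120.794) → (87.470,118.648) → (78.843,126.022) → (79.229,137.365) → (88.339,144.135) → (99.311,141.234), returning to the start.

Shape 2 is a rectangle drawn with `<rect>`. Its stroke #ff8800 means score at S370, F1678. After flipping Y the toolpath is (71.111,134.171) → (99.070,134.171) → (99.070,68.432) → (71.111,68.432) → (71.111,134.171), returning to the start.

Shape 3 is a regular polygon drawn with `<polygon>`. Its stroke #ff8800 means score at S370, F1678. After flipping Y the toolpath is (157.857,26.658) → (148.190,29.262) → (144.199,38.443) → (148.888,47.288) → (158.727,49.137) → (166.307,42.597) → (165.920,32.593) → (157.857,26.658), returning to the start.

Shape 4 is a cubic bezier drawn with `<path>`. Its stroke #ff8800 means score at S370, F1678. After flipping Y the toolpath is (31.069,125.876) → (43.525,120.430) → (66.244,98.455) → (89.722,68.464) → (104.454,38.971) → (100.936,18.489).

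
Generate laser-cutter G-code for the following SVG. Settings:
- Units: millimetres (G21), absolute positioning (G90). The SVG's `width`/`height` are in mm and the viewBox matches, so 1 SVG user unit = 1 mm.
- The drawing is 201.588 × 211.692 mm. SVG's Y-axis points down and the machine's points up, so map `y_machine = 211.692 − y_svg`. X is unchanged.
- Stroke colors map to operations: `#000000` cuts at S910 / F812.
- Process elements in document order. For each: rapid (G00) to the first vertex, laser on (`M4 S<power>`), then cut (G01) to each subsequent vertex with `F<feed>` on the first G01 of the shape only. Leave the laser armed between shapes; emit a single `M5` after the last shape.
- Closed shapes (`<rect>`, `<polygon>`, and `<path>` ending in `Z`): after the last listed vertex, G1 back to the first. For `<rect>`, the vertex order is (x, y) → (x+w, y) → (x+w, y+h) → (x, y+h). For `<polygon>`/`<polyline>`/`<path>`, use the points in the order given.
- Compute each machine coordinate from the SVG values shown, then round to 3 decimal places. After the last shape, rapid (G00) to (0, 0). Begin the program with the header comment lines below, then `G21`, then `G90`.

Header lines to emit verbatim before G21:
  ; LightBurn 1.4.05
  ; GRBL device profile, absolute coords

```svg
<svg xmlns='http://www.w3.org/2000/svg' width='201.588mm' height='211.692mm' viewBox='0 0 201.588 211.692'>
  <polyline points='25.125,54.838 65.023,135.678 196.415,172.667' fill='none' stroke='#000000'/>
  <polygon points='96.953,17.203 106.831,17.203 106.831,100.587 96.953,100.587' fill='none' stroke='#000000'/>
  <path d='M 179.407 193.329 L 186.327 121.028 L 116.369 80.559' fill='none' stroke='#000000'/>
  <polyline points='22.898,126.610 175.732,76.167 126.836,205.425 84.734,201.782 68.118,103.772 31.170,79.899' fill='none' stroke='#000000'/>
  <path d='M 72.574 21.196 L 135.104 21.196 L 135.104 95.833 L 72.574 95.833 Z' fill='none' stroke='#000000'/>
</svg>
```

; LightBurn 1.4.05
; GRBL device profile, absolute coords
G21
G90
G00 X25.125 Y156.854
M4 S910
G01 X65.023 Y76.014 F812
G01 X196.415 Y39.025
G00 X96.953 Y194.489
M4 S910
G01 X106.831 Y194.489 F812
G01 X106.831 Y111.105
G01 X96.953 Y111.105
G01 X96.953 Y194.489
G00 X179.407 Y18.363
M4 S910
G01 X186.327 Y90.664 F812
G01 X116.369 Y131.133
G00 X22.898 Y85.082
M4 S910
G01 X175.732 Y135.525 F812
G01 X126.836 Y6.267
G01 X84.734 Y9.910
G01 X68.118 Y107.920
G01 X31.170 Y131.793
G00 X72.574 Y190.496
M4 S910
G01 X135.104 Y190.496 F812
G01 X135.104 Y115.859
G01 X72.574 Y115.859
G01 X72.574 Y190.496
M5
G00 X0.000 Y0.000

Since the viewBox matches the mm dimensions, user units are millimetres directly. The only transform is the Y-flip y_m = 211.692 − y_svg.

Shape 1 is a open polyline drawn with `<polyline>`. Its stroke #000000 means cut at S910, F812. After flipping Y the toolpath is (25.125,156.854) → (65.023,76.014) → (196.415,39.025).

Shape 2 is a rectangle drawn with `<polygon>`. Its stroke #000000 means cut at S910, F812. After flipping Y the toolpath is (96.953,194.489) → (106.831,194.489) → (106.831,111.105) → (96.953,111.105) → (96.953,194.489), returning to the start.

Shape 3 is a open polyline drawn with `<path>`. Its stroke #000000 means cut at S910, F812. After flipping Y the toolpath is (179.407,18.363) → (186.327,90.664) → (116.369,131.133).

Shape 4 is a open polyline drawn with `<polyline>`. Its stroke #000000 means cut at S910, F812. After flipping Y the toolpath is (22.898,85.082) → (175.732,135.525) → (126.836,6.267) → (84.734,9.910) → (68.118,107.920) → (31.170,131.793).

Shape 5 is a rectangle drawn with `<path>`. Its stroke #000000 means cut at S910, F812. After flipping Y the toolpath is (72.574,190.496) → (135.104,190.496) → (135.104,115.859) → (72.574,115.859) → (72.574,190.496), returning to the start.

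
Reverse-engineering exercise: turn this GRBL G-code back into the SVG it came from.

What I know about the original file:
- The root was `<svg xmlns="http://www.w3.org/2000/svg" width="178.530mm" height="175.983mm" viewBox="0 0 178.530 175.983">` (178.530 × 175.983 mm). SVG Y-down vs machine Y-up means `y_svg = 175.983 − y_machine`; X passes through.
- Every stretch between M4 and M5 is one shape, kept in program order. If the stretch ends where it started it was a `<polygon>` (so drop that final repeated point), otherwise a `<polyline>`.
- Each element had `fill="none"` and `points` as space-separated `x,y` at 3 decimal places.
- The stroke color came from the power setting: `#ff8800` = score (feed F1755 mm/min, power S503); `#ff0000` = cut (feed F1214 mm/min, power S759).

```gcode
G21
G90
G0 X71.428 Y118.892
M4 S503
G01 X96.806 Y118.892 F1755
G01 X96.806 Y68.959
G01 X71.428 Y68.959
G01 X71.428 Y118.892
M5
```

y_svg = 175.983 − y_m. Every run uses S503, so all elements get stroke `#ff8800` (score).

[1] closed run; points: 71.428,57.091 96.806,57.091 96.806,107.024 71.428,107.024

<svg xmlns="http://www.w3.org/2000/svg" width="178.530mm" height="175.983mm" viewBox="0 0 178.530 175.983">
  <polygon points="71.428,57.091 96.806,57.091 96.806,107.024 71.428,107.024" fill="none" stroke="#ff8800"/>
</svg>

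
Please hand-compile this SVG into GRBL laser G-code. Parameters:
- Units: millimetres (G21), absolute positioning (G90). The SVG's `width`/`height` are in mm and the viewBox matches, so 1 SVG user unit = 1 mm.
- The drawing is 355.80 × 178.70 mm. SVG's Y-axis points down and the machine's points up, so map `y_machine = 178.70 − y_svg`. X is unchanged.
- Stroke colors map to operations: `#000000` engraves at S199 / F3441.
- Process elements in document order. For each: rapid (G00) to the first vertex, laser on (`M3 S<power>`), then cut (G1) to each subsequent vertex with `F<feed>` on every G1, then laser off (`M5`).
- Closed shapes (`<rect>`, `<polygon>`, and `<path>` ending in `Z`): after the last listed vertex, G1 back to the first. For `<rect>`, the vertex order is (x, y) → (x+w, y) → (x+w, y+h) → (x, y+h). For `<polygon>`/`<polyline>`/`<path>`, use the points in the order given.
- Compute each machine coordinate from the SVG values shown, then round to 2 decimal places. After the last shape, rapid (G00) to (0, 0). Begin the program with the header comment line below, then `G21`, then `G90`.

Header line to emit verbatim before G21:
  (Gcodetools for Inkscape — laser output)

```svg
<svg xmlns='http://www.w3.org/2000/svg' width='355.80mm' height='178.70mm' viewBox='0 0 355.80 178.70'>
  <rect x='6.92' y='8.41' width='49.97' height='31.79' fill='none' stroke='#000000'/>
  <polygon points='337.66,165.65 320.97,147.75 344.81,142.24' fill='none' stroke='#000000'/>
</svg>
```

viewBox `0 0 355.80 178.70` with mm width/height → 1 unit = 1 mm. Flip: y_m = 178.70 − y_svg.

**Shape 1** — `<rect>` rectangle, stroke `#000000` → engrave (S199, F3441). Machine vertices: (6.92,170.29) → (56.89,170.29) → (56.89,138.50) → (6.92,138.50) → (6.92,170.29). Closed: final G1 returns to the first vertex.

**Shape 2** — `<polygon>` regular polygon, stroke `#000000` → engrave (S199, F3441). Machine vertices: (337.66,13.05) → (320.97,30.95) → (344.81,36.46) → (337.66,13.05). Closed: final G1 returns to the first vertex.

(Gcodetools for Inkscape — laser output)
G21
G90
G00 X6.92 Y170.29
M3 S199
G1 X56.89 Y170.29 F3441
G1 X56.89 Y138.50 F3441
G1 X6.92 Y138.50 F3441
G1 X6.92 Y170.29 F3441
M5
G00 X337.66 Y13.05
M3 S199
G1 X320.97 Y30.95 F3441
G1 X344.81 Y36.46 F3441
G1 X337.66 Y13.05 F3441
M5
G00 X0.00 Y0.00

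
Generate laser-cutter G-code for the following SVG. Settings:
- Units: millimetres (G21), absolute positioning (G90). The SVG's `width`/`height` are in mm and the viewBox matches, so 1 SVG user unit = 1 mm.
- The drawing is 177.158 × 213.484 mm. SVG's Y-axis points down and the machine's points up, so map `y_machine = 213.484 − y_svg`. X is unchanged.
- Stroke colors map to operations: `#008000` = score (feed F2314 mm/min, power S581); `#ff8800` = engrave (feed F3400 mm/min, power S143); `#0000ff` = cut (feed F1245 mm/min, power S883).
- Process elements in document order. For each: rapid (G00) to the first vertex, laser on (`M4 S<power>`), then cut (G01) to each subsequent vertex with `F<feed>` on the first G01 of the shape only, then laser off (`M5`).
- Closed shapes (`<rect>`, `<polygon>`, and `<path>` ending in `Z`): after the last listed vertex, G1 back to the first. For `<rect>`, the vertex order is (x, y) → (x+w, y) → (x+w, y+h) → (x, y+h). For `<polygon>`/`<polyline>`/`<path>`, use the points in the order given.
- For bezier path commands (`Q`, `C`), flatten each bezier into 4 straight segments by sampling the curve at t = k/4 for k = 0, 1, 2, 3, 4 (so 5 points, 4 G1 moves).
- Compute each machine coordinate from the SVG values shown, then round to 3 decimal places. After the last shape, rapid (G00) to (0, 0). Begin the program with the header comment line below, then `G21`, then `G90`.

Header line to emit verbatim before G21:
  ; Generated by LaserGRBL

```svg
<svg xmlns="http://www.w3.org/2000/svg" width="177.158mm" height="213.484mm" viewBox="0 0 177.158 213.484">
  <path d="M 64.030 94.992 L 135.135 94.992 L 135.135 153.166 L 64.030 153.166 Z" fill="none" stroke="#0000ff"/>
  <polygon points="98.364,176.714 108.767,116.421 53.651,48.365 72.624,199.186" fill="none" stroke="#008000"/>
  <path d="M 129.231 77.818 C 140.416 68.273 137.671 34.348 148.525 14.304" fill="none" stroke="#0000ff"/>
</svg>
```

; Generated by LaserGRBL
G21
G90
G00 X64.030 Y118.492
M4 S883
G01 X135.135 Y118.492 F1245
G01 X135.135 Y60.318
G01 X64.030 Y60.318
G01 X64.030 Y118.492
M5
G00 X98.364 Y36.770
M4 S581
G01 X108.767 Y97.063 F2314
G01 X53.651 Y165.119
G01 X72.624 Y14.298
G01 X98.364 Y36.770
M5
G00 X129.231 Y135.666
M4 S883
G01 X135.438 Y146.798 F1245
G01 X139.002 Y163.486
G01 X142.504 Y182.142
G01 X148.525 Y199.180
M5
G00 X0.000 Y0.000

Since the viewBox matches the mm dimensions, user units are millimetres directly. The only transform is the Y-flip y_m = 213.484 − y_svg.

Shape 1 is a rectangle drawn with `<path>`. Its stroke #0000ff means cut at S883, F1245. After flipping Y the toolpath is (64.030,118.492) → (135.135,118.492) → (135.135,60.318) → (64.030,60.318) → (64.030,118.492), returning to the start.

Shape 2 is a closed polygon drawn with `<polygon>`. Its stroke #008000 means score at S581, F2314. After flipping Y the toolpath is (98.364,36.770) → (108.767,97.063) → (53.651,165.119) → (72.624,14.298) → (98.364,36.770), returning to the start.

Shape 3 is a cubic bezier drawn with `<path>`. Its stroke #0000ff means cut at S883, F1245. After flipping Y the toolpath is (129.231,135.666) → (135.438,146.798) → (139.002,163.486) → (142.504,182.142) → (148.525,199.180).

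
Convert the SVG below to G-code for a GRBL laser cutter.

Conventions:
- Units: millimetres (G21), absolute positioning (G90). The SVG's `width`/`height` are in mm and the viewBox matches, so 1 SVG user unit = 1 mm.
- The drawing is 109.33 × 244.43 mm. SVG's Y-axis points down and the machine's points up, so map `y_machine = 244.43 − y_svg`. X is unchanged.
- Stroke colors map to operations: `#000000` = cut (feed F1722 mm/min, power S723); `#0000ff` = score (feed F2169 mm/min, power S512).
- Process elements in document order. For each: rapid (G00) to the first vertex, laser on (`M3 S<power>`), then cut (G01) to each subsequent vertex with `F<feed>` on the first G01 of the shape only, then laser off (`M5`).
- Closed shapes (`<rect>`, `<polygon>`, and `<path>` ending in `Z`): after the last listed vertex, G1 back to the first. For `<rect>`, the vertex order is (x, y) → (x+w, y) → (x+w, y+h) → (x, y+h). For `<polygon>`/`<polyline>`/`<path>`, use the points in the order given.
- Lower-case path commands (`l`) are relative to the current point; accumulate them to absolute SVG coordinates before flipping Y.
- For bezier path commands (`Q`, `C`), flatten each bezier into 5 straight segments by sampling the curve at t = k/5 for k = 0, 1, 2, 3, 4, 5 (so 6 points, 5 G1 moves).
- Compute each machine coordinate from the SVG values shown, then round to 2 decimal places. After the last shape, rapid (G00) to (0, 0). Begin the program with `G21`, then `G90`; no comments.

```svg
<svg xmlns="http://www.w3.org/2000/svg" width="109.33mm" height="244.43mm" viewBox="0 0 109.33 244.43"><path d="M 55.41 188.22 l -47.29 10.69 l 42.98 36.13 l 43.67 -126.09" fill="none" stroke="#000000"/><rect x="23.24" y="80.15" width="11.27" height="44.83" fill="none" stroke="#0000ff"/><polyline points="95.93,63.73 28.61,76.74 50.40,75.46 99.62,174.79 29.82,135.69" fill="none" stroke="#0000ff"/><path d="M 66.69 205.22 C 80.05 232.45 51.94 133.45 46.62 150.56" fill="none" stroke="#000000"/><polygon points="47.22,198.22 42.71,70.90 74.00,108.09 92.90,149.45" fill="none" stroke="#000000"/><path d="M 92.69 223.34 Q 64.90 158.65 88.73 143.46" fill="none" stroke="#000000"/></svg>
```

G21
G90
G00 X55.41 Y56.21
M3 S723
G01 X8.12 Y45.52 F1722
G01 X51.10 Y9.39
G01 X94.77 Y135.48
M5
G00 X23.24 Y164.28
M3 S512
G01 X34.51 Y164.28 F2169
G01 X34.51 Y119.45
G01 X23.24 Y119.45
G01 X23.24 Y164.28
M5
G00 X95.93 Y180.70
M3 S512
G01 X28.61 Y167.69 F2169
G01 X50.40 Y168.97
G01 X99.62 Y69.64
G01 X29.82 Y108.74
M5
G00 X66.69 Y39.21
M3 S723
G01 X70.24 Y36.08 F1722
G01 X66.93 Y51.61
G01 X59.83 Y74.18
G01 X52.03 Y92.14
G01 X46.62 Y93.87
M5
G00 X47.22 Y46.21
M3 S723
G01 X42.71 Y173.53 F1722
G01 X74.00 Y136.34
G01 X92.90 Y94.98
G01 X47.22 Y46.21
M5
G00 X92.69 Y21.09
M3 S723
G01 X83.64 Y44.99 F1722
G01 X78.72 Y64.92
G01 X77.93 Y80.90
G01 X81.26 Y92.91
G01 X88.73 Y100.97
M5
G00 X0.00 Y0.00

viewBox `0 0 109.33 244.43` with mm width/height → 1 unit = 1 mm. Flip: y_m = 244.43 − y_svg.

**Shape 1** — `<path>` open polyline, stroke `#000000` → cut (S723, F1722). Machine vertices: (55.41,56.21) → (8.12,45.52) → (51.10,9.39) → (94.77,135.48). Open path.

**Shape 2** — `<rect>` rectangle, stroke `#0000ff` → score (S512, F2169). Machine vertices: (23.24,164.28) → (34.51,164.28) → (34.51,119.45) → (23.24,119.45) → (23.24,164.28). Closed: final G1 returns to the first vertex.

**Shape 3** — `<polyline>` open polyline, stroke `#0000ff` → score (S512, F2169). Machine vertices: (95.93,180.70) → (28.61,167.69) → (50.40,168.97) → (99.62,69.64) → (29.82,108.74). Open path.

**Shape 4** — `<path>` cubic bezier, stroke `#000000` → cut (S723, F1722). Control points (SVG): P0=(66.69,205.22), P1=(80.05,232.45), P2=(51.94,133.45), P3=(46.62,150.56); sampled at t=k/5. Machine vertices: (66.69,39.21) → (70.24,36.08) → (66.93,51.61) → (59.83,74.18) → (52.03,92.14) → (46.62,93.87). Open path.

**Shape 5** — `<polygon>` closed polygon, stroke `#000000` → cut (S723, F1722). Machine vertices: (47.22,46.21) → (42.71,173.53) → (74.00,136.34) → (92.90,94.98) → (47.22,46.21). Closed: final G1 returns to the first vertex.

**Shape 6** — `<path>` quadratic bezier, stroke `#000000` → cut (S723, F1722). Control points (SVG): P0=(92.69,223.34), P1=(64.90,158.65), P2=(88.73,143.46); sampled at t=k/5. Machine vertices: (92.69,21.09) → (83.64,44.99) → (78.72,64.92) → (77.93,80.90) → (81.26,92.91) → (88.73,100.97). Open path.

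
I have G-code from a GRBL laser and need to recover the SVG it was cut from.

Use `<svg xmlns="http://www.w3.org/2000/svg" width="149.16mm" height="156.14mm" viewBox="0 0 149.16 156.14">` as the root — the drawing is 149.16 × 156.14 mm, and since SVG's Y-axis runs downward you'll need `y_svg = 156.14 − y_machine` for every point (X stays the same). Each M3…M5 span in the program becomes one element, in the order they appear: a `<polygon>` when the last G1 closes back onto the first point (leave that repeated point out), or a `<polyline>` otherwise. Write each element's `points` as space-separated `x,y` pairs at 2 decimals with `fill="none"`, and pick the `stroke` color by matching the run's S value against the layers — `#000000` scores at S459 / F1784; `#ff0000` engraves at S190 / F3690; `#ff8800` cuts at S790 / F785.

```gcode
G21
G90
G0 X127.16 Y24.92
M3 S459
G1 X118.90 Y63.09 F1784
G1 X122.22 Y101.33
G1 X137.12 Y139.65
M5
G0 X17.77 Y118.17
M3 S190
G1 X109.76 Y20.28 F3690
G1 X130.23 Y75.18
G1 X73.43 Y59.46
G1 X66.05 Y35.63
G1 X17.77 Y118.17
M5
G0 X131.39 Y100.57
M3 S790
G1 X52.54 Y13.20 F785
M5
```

Each laser-on run becomes one SVG element. Flip Y back into SVG space with y_svg = 156.14 − y_machine.

Run 1: power S459 maps to stroke `#000000` (score). The run is open, so emit a `<polyline>` with points (Y-flipped): 127.16,131.22 118.90,93.05 122.22,54.81 137.12,16.49.

Run 2: power S190 maps to stroke `#ff0000` (engrave). The run returns to its start, so emit a `<polygon>` with points (Y-flipped): 17.77,37.97 109.76,135.86 130.23,80.96 73.43,96.68 66.05,120.51.

Run 3: S790 ⇒ cut layer `#ff8800`. The run is open, so emit a `<polyline>` with points (Y-flipped): 131.39,55.57 52.54,142.94.

<svg xmlns="http://www.w3.org/2000/svg" width="149.16mm" height="156.14mm" viewBox="0 0 149.16 156.14">
  <polyline points="127.16,131.22 118.90,93.05 122.22,54.81 137.12,16.49" fill="none" stroke="#000000"/>
  <polygon points="17.77,37.97 109.76,135.86 130.23,80.96 73.43,96.68 66.05,120.51" fill="none" stroke="#ff0000"/>
  <polyline points="131.39,55.57 52.54,142.94" fill="none" stroke="#ff8800"/>
</svg>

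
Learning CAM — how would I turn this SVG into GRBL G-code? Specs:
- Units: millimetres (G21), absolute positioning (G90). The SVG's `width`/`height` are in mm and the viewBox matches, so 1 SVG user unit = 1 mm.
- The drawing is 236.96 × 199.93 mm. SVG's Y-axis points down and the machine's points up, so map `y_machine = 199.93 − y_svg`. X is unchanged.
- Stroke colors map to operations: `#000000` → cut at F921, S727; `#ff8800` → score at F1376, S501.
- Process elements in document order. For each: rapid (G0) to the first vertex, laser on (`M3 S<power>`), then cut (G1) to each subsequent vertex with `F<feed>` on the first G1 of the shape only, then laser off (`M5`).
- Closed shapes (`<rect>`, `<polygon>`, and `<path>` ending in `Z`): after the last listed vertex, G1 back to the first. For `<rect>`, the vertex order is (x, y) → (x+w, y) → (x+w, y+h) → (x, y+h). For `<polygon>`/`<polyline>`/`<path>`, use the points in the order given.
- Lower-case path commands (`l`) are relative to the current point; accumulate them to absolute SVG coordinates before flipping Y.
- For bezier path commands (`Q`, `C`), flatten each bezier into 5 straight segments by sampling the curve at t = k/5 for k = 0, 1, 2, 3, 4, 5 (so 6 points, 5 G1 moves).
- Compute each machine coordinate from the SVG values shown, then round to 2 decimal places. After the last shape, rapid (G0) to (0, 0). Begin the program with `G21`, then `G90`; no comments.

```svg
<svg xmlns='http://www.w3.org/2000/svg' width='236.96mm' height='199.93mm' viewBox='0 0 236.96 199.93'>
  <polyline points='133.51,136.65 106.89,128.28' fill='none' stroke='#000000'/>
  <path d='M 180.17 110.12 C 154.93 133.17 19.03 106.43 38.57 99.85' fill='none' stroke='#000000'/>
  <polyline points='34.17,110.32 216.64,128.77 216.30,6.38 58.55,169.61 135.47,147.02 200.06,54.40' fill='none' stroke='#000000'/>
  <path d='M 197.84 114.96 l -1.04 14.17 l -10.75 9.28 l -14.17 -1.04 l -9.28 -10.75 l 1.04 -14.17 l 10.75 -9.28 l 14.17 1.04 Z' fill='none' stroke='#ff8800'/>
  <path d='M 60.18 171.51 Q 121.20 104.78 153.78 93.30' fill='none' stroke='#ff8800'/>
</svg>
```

G21
G90
G0 X133.51 Y63.28
M3 S727
G1 X106.89 Y71.65 F921
M5
G0 X180.17 Y89.81
M3 S727
G1 X153.88 Y81.40 F921
G1 X113.80 Y81.57
G1 X72.70 Y86.98
G1 X43.37 Y94.27
G1 X38.57 Y100.08
M5
G0 X34.17 Y89.61
M3 S727
G1 X216.64 Y71.16 F921
G1 X216.30 Y193.55
G1 X58.55 Y30.32
G1 X135.47 Y52.91
G1 X200.06 Y145.53
M5
G0 X197.84 Y84.97
M3 S501
G1 X196.80 Y70.80 F1376
G1 X186.05 Y61.52
G1 X171.88 Y62.56
G1 X162.60 Y73.31
G1 X163.64 Y87.48
G1 X174.39 Y96.76
G1 X188.56 Y95.72
G1 X197.84 Y84.97
M5
G0 X60.18 Y28.42
M3 S501
G1 X83.45 Y52.90 F1376
G1 X104.45 Y72.96
G1 X123.17 Y88.61
G1 X139.61 Y99.83
G1 X153.78 Y106.63
M5
G0 X0.00 Y0.00

1 u = 1 mm; y_m = 199.93 − y.

[1] `<polyline>` line segment, #000000→cut S727 F921: (133.51,63.28) → (106.89,71.65)

[2] `<path>` cubic bezier, #000000→cut S727 F921: (180.17,89.81) → (153.88,81.40) → (113.80,81.57) → (72.70,86.98) → (43.37,94.27) → (38.57,100.08)

[3] `<polyline>` open polyline, #000000→cut S727 F921: (34.17,89.61) → (216.64,71.16) → (216.30,193.55) → (58.55,30.32) → (135.47,52.91) → (200.06,145.53)

[4] `<path>` regular polygon, #ff8800→score S501 F1376: (197.84,84.97) → (196.80,70.80) → (186.05,61.52) → (171.88,62.56) → (162.60,73.31) → (163.64,87.48) → (174.39,96.76) → (188.56,95.72) → (197.84,84.97) (closed)

[5] `<path>` quadratic bezier, #ff8800→score S501 F1376: (60.18,28.42) → (83.45,52.90) → (104.45,72.96) → (123.17,88.61) → (139.61,99.83) → (153.78,106.63)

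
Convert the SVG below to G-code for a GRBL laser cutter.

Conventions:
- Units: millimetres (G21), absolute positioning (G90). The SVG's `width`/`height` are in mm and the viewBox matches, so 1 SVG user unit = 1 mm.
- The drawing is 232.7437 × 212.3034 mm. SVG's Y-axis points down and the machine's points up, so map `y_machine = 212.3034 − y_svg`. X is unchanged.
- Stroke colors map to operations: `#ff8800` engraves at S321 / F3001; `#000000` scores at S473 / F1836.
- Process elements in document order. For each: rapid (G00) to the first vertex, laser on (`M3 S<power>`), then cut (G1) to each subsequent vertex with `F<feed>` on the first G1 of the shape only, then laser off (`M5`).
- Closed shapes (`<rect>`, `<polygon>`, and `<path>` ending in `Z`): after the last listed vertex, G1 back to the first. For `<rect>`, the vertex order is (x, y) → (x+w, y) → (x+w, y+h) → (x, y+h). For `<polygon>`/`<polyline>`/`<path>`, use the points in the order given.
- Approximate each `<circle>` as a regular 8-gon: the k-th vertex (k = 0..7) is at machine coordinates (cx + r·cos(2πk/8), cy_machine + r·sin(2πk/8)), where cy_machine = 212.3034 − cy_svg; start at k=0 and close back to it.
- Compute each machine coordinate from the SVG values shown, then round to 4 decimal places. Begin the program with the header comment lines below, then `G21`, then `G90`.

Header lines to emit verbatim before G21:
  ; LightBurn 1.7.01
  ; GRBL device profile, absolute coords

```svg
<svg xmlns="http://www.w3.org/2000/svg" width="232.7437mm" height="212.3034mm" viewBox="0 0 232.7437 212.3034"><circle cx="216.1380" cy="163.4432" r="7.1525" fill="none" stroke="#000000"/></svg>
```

; LightBurn 1.7.01
; GRBL device profile, absolute coords
G21
G90
G00 X223.2905 Y48.8602
M3 S473
G1 X221.1956 Y53.9178 F1836
G1 X216.1380 Y56.0127
G1 X211.0804 Y53.9178
G1 X208.9855 Y48.8602
G1 X211.0804 Y43.8026
G1 X216.1380 Y41.7077
G1 X221.1956 Y43.8026
G1 X223.2905 Y48.8602
M5

Since the viewBox matches the mm dimensions, user units are millimetres directly. The only transform is the Y-flip y_m = 212.3034 − y_svg.

Shape 1 is a circle drawn with `<circle>`. Its stroke #000000 means score at S473, F1836. After flipping Y the toolpath is (223.2905,48.8602) → (221.1956,53.9178) → (216.1380,56.0127) → (211.0804,53.9178) → (208.9855,48.8602) → (211.0804,43.8026) → (216.1380,41.7077) → (221.1956,43.8026) → (223.2905,48.8602), returning to the start.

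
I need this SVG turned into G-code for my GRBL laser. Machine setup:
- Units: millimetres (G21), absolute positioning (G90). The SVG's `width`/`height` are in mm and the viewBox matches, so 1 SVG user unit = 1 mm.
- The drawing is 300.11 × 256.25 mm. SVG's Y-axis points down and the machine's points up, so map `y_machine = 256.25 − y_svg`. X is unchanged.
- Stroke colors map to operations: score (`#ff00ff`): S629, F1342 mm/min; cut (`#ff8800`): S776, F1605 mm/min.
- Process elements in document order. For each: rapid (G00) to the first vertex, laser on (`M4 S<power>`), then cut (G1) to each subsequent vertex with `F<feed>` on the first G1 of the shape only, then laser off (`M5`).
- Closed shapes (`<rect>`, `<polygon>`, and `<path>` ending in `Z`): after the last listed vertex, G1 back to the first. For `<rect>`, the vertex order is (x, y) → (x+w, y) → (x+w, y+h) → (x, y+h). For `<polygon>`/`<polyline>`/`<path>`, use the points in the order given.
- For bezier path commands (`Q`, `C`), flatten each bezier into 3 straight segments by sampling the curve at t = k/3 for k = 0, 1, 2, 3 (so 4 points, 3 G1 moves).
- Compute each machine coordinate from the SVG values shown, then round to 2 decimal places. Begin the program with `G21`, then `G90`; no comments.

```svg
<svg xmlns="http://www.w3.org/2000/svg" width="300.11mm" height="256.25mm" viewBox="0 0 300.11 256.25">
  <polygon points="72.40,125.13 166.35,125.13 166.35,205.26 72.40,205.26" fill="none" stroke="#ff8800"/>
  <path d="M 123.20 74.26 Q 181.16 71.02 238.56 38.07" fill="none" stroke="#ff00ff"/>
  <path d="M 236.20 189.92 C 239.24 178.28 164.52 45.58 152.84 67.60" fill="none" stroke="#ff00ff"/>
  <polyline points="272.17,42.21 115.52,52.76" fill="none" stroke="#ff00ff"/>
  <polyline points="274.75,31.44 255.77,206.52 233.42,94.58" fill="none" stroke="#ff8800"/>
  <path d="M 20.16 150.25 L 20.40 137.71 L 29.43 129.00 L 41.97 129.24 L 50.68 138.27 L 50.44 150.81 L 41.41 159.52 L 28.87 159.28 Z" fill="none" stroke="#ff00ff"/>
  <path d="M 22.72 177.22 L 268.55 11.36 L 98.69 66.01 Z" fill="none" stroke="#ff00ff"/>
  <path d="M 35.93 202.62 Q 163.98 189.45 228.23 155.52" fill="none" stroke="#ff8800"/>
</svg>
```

viewBox `0 0 300.11 256.25` with mm width/height → 1 unit = 1 mm. Flip: y_m = 256.25 − y_svg.

**Shape 1** — `<polygon>` rectangle, stroke `#ff8800` → cut (S776, F1605). Machine vertices: (72.40,131.12) → (166.35,131.12) → (166.35,50.99) → (72.40,50.99) → (72.40,131.12). Closed: final G1 returns to the first vertex.

**Shape 2** — `<path>` quadratic bezier, stroke `#ff00ff` → score (S629, F1342). Control points (SVG): P0=(123.20,74.26), P1=(181.16,71.02), P2=(238.56,38.07); sampled at t=k/3. Machine vertices: (123.20,181.99) → (161.78,187.45) → (200.23,199.51) → (238.56,218.18). Open path.

**Shape 3** — `<path>` cubic bezier, stroke `#ff00ff` → score (S629, F1342). Control points (SVG): P0=(236.20,189.92), P1=(239.24,178.28), P2=(164.52,45.58), P3=(152.84,67.60); sampled at t=k/3. Machine vertices: (236.20,66.33) → (218.53,108.11) → (180.32,169.31) → (152.84,188.65). Open path.

**Shape 4** — `<polyline>` line segment, stroke `#ff00ff` → score (S629, F1342). Machine vertices: (272.17,214.04) → (115.52,203.49). Open path.

**Shape 5** — `<polyline>` open polyline, stroke `#ff8800` → cut (S776, F1605). Machine vertices: (274.75,224.81) → (255.77,49.73) → (233.42,161.67). Open path.

**Shape 6** — `<path>` regular polygon, stroke `#ff00ff` → score (S629, F1342). Machine vertices: (20.16,106.00) → (20.40,118.54) → (29.43,127.25) → (41.97,127.01) → (50.68,117.98) → (50.44,105.44) → (41.41,96.73) → (28.87,96.97) → (20.16,106.00). Closed: final G1 returns to the first vertex.

**Shape 7** — `<path>` closed polygon, stroke `#ff00ff` → score (S629, F1342). Machine vertices: (22.72,79.03) → (268.55,244.89) → (98.69,190.24) → (22.72,79.03). Closed: final G1 returns to the first vertex.

**Shape 8** — `<path>` quadratic bezier, stroke `#ff8800` → cut (S776, F1605). Control points (SVG): P0=(35.93,202.62), P1=(163.98,189.45), P2=(228.23,155.52); sampled at t=k/3. Machine vertices: (35.93,53.63) → (114.21,64.72) → (178.31,80.42) → (228.23,100.73). Open path.

G21
G90
G00 X72.40 Y131.12
M4 S776
G1 X166.35 Y131.12 F1605
G1 X166.35 Y50.99
G1 X72.40 Y50.99
G1 X72.40 Y131.12
M5
G00 X123.20 Y181.99
M4 S629
G1 X161.78 Y187.45 F1342
G1 X200.23 Y199.51
G1 X238.56 Y218.18
M5
G00 X236.20 Y66.33
M4 S629
G1 X218.53 Y108.11 F1342
G1 X180.32 Y169.31
G1 X152.84 Y188.65
M5
G00 X272.17 Y214.04
M4 S629
G1 X115.52 Y203.49 F1342
M5
G00 X274.75 Y224.81
M4 S776
G1 X255.77 Y49.73 F1605
G1 X233.42 Y161.67
M5
G00 X20.16 Y106.00
M4 S629
G1 X20.40 Y118.54 F1342
G1 X29.43 Y127.25
G1 X41.97 Y127.01
G1 X50.68 Y117.98
G1 X50.44 Y105.44
G1 X41.41 Y96.73
G1 X28.87 Y96.97
G1 X20.16 Y106.00
M5
G00 X22.72 Y79.03
M4 S629
G1 X268.55 Y244.89 F1342
G1 X98.69 Y190.24
G1 X22.72 Y79.03
M5
G00 X35.93 Y53.63
M4 S776
G1 X114.21 Y64.72 F1605
G1 X178.31 Y80.42
G1 X228.23 Y100.73
M5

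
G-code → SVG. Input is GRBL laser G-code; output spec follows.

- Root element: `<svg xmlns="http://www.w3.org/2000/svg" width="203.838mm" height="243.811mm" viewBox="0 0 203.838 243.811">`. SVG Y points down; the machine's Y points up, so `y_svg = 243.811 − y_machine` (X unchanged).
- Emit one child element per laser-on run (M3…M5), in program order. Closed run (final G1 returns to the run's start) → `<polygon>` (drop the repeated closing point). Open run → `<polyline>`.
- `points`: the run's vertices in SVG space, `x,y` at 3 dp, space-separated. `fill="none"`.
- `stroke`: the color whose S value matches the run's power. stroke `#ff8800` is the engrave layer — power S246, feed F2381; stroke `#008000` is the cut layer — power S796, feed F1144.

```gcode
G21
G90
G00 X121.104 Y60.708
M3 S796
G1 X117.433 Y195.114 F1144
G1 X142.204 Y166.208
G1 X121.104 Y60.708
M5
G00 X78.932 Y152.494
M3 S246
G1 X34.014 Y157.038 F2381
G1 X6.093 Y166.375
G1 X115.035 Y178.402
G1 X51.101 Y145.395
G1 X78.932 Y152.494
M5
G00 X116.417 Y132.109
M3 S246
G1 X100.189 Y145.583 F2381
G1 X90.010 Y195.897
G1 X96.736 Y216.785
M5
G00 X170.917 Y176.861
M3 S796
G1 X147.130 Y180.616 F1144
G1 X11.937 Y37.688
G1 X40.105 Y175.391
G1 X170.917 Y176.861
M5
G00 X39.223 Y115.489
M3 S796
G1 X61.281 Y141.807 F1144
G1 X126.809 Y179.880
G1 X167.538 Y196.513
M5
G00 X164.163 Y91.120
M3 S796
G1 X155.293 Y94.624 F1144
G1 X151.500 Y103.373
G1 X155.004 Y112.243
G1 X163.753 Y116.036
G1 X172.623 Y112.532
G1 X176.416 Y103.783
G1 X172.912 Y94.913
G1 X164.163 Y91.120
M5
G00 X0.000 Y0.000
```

<svg xmlns="http://www.w3.org/2000/svg" width="203.838mm" height="243.811mm" viewBox="0 0 203.838 243.811">
  <polygon points="121.104,183.103 117.433,48.697 142.204,77.603" fill="none" stroke="#008000"/>
  <polygon points="78.932,91.317 34.014,86.773 6.093,77.436 115.035,65.409 51.101,98.416" fill="none" stroke="#ff8800"/>
  <polyline points="116.417,111.702 100.189,98.228 90.010,47.914 96.736,27.026" fill="none" stroke="#ff8800"/>
  <polygon points="170.917,66.950 147.130,63.195 11.937,206.123 40.105,68.420" fill="none" stroke="#008000"/>
  <polyline points="39.223,128.322 61.281,102.004 126.809,63.931 167.538,47.298" fill="none" stroke="#008000"/>
  <polygon points="164.163,152.691 155.293,149.187 151.500,140.438 155.004,131.568 163.753,127.775 172.623,131.279 176.416,140.028 172.912,148.898" fill="none" stroke="#008000"/>
</svg>

y_svg = 243.811 − y_m.

[1] S796→`#008000` (cut); closed run; points: 121.104,183.103 117.433,48.697 142.204,77.603

[2] S246→`#ff8800` (engrave); closed run; points: 78.932,91.317 34.014,86.773 6.093,77.436 115.035,65.409 51.101,98.416

[3] S246→`#ff8800` (engrave); open run; points: 116.417,111.702 100.189,98.228 90.010,47.914 96.736,27.026

[4] S796→`#008000` (cut); closed run; points: 170.917,66.950 147.130,63.195 11.937,206.123 40.105,68.420

[5] S796→`#008000` (cut); open run; points: 39.223,128.322 61.281,102.004 126.809,63.931 167.538,47.298

[6] S796→`#008000` (cut); closed run; points: 164.163,152.691 155.293,149.187 151.500,140.438 155.004,131.568 163.753,127.775 172.623,131.279 176.416,140.028 172.912,148.898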